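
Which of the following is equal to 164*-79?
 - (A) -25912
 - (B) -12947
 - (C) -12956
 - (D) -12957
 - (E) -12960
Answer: C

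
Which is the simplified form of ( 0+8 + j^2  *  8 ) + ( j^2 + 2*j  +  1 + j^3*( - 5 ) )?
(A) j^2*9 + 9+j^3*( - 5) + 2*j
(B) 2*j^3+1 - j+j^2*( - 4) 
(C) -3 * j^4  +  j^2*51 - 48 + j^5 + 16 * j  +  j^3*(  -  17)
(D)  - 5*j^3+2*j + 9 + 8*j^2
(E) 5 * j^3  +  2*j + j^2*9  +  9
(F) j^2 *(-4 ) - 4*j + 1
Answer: A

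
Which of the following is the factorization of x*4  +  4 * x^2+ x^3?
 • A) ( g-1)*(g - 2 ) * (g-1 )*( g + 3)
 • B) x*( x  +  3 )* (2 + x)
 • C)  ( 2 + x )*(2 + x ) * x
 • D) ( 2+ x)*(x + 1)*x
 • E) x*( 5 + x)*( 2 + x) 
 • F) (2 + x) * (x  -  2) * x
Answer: C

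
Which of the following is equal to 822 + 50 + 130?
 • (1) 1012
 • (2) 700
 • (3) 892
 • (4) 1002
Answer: 4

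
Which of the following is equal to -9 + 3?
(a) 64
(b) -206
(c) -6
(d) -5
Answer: c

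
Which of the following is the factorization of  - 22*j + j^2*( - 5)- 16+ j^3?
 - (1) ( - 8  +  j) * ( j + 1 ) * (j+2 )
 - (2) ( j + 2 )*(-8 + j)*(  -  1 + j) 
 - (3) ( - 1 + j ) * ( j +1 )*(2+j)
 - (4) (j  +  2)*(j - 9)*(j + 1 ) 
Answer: 1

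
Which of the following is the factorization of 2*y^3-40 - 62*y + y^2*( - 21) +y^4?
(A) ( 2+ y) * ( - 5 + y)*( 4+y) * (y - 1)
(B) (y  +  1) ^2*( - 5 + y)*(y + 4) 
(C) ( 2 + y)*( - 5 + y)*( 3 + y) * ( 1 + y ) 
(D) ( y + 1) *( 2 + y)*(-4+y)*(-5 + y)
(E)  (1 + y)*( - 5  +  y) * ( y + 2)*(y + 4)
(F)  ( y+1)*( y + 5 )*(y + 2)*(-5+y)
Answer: E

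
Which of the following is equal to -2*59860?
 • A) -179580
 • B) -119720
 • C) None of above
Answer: B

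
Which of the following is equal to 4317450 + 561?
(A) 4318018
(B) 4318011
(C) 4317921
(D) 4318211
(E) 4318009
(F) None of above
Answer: B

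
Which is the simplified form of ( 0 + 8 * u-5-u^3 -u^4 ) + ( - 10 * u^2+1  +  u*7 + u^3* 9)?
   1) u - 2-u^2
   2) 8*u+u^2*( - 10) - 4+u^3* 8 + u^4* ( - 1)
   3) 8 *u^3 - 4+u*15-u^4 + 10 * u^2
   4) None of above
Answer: 4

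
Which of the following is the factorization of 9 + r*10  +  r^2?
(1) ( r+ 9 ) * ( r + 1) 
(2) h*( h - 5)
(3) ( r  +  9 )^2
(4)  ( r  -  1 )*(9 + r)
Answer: 1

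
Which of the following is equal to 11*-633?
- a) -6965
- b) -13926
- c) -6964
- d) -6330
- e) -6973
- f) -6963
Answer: f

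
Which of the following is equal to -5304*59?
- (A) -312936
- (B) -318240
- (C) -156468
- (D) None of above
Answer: A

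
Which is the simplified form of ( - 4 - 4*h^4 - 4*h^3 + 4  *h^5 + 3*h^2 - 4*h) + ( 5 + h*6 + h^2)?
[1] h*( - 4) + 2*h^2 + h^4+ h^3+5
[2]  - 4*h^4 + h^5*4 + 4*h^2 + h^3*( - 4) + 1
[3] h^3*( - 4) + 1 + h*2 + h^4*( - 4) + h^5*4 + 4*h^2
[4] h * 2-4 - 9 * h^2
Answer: 3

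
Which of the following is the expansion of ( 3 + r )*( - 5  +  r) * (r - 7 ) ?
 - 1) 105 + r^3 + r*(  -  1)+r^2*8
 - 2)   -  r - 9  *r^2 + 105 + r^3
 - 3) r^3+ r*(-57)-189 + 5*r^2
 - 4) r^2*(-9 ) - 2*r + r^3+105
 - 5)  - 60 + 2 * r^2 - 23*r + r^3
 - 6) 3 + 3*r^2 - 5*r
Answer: 2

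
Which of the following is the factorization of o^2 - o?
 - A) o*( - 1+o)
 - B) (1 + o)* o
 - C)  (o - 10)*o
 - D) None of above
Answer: A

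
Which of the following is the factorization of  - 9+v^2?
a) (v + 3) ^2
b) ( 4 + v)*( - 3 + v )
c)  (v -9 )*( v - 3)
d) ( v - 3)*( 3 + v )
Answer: d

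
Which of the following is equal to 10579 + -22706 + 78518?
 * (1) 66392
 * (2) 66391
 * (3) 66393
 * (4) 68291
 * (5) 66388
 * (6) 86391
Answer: 2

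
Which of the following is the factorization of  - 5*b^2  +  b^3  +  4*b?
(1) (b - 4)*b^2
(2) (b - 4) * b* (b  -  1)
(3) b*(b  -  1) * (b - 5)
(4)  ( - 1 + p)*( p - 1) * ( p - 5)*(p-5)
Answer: 2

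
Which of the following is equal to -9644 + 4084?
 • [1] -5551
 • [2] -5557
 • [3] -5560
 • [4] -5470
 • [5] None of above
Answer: 3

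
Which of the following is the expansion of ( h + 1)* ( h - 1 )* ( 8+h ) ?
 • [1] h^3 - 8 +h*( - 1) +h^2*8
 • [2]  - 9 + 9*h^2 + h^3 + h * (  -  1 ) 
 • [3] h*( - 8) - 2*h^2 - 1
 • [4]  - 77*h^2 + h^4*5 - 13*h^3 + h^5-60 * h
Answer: 1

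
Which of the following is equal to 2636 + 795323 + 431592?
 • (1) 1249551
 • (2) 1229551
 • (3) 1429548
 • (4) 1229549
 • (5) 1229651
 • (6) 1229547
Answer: 2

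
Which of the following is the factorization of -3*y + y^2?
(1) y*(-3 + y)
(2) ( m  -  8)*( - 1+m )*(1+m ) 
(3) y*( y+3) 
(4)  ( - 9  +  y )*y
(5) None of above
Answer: 1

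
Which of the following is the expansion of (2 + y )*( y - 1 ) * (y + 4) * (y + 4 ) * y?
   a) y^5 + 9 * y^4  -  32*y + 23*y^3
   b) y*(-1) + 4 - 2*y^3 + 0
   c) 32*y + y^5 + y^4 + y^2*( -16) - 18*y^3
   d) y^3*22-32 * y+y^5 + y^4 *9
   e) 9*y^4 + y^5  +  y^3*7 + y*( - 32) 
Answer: d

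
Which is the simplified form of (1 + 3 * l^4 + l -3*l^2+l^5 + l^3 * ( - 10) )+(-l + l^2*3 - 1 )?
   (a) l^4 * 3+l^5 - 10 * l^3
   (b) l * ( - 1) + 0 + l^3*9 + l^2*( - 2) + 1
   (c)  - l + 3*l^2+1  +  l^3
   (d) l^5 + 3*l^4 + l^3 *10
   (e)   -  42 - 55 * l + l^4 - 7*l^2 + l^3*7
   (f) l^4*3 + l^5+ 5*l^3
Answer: a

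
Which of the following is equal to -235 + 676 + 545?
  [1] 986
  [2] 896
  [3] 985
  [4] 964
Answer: 1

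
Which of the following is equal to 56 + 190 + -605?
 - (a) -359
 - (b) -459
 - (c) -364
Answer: a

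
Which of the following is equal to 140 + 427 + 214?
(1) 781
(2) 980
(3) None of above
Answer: 1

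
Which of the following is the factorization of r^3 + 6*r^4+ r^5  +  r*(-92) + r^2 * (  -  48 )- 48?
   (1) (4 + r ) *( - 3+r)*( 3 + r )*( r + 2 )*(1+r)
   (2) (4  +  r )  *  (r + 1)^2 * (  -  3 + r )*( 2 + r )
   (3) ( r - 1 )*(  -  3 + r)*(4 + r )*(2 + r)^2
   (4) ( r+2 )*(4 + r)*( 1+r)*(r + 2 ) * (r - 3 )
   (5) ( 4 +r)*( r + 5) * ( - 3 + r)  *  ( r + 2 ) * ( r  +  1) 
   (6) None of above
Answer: 4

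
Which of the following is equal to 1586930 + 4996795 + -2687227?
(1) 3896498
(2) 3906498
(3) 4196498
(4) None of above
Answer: 1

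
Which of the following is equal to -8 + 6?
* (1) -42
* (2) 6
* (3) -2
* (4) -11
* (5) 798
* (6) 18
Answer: 3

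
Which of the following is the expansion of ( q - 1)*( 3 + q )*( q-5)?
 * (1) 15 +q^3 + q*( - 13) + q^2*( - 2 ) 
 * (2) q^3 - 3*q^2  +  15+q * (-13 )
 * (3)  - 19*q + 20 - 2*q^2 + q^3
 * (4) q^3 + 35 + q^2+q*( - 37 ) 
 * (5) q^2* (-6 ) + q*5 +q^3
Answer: 2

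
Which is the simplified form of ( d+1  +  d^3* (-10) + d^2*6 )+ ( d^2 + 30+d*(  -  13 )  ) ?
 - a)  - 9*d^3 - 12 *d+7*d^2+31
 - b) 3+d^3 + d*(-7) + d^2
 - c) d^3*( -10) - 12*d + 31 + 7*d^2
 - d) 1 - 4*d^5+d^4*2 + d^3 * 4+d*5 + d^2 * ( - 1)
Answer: c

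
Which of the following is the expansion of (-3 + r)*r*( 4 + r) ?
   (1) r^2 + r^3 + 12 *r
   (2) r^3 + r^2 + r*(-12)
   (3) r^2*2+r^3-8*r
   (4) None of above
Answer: 2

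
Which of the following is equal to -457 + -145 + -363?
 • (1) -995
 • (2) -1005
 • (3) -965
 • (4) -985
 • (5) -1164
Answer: 3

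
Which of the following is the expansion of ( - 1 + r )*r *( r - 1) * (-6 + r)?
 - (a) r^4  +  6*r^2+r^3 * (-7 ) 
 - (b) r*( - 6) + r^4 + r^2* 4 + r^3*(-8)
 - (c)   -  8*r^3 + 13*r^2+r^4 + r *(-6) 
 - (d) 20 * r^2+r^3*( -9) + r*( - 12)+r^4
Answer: c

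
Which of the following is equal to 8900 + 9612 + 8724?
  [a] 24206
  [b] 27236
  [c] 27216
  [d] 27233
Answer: b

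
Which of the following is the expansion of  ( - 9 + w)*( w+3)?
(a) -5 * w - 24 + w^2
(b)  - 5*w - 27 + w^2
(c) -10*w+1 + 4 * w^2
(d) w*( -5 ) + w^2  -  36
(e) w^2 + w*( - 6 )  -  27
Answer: e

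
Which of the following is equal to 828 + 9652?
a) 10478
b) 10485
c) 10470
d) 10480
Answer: d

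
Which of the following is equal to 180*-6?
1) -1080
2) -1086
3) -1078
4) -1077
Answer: 1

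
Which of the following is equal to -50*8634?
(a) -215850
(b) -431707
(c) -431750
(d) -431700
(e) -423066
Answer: d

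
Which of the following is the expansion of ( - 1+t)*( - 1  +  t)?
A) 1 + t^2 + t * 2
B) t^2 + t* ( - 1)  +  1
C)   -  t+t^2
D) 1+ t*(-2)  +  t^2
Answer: D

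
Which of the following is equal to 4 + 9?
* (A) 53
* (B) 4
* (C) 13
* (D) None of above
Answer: C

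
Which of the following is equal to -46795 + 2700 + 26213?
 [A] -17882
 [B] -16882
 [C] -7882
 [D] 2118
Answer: A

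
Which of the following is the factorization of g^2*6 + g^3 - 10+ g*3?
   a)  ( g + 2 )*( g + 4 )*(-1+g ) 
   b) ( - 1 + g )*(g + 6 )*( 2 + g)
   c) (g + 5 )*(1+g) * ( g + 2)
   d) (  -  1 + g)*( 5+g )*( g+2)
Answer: d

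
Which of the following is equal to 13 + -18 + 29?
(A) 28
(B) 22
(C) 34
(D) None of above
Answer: D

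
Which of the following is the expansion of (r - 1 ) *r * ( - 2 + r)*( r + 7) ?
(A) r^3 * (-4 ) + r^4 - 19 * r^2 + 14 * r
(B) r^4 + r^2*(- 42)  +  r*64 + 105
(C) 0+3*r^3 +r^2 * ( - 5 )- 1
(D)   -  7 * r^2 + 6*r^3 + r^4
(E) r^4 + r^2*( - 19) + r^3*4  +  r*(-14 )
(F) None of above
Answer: F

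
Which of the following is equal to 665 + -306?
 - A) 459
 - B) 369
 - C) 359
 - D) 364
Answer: C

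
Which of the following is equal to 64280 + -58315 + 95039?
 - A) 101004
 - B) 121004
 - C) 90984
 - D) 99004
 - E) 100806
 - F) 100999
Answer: A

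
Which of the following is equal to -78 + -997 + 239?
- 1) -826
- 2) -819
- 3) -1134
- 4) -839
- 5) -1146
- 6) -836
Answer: 6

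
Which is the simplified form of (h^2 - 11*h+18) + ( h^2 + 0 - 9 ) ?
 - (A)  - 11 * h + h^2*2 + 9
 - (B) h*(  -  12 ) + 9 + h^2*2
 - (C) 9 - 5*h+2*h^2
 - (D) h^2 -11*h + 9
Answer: A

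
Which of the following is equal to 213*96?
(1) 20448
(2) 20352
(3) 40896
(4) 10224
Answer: 1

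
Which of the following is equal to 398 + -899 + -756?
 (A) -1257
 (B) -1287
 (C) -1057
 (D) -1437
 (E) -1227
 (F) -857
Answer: A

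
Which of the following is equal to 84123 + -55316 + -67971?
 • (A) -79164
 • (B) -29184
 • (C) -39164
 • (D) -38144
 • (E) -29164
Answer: C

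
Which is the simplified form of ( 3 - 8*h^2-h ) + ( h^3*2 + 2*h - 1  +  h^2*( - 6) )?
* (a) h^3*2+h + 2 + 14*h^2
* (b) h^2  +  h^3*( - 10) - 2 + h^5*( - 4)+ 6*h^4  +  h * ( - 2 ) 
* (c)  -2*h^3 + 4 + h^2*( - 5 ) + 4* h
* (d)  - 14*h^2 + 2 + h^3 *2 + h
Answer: d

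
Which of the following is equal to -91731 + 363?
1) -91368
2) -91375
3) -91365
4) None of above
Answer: 1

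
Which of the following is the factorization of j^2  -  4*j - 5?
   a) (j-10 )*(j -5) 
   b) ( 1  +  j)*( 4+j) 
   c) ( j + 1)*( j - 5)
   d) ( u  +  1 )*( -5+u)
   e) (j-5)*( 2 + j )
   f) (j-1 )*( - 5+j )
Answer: c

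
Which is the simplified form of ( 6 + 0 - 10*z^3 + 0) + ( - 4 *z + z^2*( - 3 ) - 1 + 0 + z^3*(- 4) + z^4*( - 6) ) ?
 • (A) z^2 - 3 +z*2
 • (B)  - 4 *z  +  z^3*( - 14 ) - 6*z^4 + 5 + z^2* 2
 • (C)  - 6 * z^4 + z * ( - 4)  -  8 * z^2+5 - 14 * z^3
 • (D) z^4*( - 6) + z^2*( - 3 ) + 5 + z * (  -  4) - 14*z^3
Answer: D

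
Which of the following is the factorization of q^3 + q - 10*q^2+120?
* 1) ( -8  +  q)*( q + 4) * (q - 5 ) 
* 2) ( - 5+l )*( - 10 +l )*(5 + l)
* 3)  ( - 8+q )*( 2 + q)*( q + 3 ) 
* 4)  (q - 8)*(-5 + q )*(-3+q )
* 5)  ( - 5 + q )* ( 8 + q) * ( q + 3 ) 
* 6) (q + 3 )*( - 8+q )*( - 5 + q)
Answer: 6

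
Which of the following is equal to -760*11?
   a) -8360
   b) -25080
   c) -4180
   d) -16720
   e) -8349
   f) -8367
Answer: a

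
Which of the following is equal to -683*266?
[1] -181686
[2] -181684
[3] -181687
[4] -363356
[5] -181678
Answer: 5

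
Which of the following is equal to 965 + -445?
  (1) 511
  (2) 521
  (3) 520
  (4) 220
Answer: 3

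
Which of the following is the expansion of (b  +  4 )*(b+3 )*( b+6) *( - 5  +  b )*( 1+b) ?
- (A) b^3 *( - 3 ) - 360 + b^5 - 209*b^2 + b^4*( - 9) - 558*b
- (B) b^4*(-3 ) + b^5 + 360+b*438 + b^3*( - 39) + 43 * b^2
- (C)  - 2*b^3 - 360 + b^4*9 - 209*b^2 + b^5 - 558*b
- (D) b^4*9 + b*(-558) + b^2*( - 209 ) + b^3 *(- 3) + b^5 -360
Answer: D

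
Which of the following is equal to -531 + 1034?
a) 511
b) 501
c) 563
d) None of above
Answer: d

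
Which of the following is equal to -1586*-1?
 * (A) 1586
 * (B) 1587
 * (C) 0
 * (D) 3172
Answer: A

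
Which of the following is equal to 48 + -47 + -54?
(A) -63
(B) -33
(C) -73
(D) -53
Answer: D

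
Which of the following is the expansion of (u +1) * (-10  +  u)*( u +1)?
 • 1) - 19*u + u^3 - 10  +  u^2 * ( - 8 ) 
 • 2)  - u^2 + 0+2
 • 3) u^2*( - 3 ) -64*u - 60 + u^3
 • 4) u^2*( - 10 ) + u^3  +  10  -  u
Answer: 1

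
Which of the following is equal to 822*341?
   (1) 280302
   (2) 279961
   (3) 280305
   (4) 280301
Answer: 1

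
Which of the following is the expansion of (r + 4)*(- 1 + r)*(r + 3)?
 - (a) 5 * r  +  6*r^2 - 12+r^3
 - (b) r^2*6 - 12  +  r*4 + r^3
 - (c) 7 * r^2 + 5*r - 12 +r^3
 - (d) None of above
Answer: a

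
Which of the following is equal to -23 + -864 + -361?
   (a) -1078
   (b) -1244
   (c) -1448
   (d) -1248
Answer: d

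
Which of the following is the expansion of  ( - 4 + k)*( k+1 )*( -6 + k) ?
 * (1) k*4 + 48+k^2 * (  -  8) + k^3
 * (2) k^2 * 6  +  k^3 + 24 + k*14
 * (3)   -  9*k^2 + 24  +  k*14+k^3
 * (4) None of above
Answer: 3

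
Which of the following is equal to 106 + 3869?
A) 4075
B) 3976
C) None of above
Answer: C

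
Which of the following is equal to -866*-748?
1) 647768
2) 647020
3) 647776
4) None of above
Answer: 1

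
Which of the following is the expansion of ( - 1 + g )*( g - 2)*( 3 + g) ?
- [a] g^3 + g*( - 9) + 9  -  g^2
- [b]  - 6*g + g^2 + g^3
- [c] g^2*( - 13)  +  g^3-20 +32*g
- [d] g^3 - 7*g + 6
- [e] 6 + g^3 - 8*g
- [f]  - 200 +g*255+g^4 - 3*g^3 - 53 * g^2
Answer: d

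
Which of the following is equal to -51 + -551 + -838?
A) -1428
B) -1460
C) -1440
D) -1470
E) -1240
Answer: C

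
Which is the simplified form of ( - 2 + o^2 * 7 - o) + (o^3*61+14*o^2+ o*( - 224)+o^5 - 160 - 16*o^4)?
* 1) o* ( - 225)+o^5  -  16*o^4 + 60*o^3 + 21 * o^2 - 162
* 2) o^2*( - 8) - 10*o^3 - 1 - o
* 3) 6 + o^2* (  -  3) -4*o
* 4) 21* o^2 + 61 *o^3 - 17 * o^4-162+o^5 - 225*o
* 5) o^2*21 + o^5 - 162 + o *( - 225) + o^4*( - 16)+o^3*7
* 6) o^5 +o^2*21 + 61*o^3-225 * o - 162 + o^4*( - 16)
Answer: 6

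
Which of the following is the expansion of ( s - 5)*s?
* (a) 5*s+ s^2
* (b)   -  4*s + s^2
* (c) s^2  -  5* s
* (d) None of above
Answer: c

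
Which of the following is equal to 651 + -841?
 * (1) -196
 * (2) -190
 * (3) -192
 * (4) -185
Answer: 2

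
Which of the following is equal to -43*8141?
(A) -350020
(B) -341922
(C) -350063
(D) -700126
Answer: C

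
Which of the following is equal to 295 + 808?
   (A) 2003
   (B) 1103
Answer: B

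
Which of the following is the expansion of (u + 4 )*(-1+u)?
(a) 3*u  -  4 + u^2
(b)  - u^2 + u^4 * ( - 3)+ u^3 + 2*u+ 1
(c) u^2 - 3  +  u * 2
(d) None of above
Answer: a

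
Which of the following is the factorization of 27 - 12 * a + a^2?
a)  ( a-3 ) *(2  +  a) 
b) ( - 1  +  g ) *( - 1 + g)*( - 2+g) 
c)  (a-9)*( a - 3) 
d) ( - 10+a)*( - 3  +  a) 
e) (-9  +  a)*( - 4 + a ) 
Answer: c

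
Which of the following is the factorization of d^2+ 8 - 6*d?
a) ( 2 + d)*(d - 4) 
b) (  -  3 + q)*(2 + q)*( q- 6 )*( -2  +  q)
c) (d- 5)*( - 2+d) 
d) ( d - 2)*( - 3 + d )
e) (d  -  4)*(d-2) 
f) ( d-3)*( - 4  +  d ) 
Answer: e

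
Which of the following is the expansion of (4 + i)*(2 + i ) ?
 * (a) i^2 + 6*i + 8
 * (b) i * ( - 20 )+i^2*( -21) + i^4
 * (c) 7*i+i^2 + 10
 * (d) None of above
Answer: a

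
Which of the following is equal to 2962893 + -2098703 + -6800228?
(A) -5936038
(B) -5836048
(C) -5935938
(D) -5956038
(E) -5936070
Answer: A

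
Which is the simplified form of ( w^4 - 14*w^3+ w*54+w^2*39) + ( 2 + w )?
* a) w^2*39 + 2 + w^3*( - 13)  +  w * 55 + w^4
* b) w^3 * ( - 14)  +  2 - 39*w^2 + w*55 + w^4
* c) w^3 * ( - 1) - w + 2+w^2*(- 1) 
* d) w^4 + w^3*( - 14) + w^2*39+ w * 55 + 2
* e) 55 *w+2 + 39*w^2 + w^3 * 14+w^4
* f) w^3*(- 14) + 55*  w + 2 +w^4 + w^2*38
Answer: d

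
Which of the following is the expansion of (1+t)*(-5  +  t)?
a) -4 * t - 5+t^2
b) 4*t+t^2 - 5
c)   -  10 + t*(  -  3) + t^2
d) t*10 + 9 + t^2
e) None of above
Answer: a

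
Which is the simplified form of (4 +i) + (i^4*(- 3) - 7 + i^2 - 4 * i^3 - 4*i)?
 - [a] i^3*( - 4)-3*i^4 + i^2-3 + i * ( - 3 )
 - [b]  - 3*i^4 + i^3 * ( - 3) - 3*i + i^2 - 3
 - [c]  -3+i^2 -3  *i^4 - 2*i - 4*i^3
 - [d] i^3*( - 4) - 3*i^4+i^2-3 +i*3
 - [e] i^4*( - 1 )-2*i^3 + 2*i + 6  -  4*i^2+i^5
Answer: a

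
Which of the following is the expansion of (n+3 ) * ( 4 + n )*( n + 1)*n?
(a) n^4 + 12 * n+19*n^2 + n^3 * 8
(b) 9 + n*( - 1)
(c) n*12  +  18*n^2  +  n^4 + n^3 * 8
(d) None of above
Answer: a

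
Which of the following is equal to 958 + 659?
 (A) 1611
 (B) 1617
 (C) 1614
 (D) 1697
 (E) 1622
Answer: B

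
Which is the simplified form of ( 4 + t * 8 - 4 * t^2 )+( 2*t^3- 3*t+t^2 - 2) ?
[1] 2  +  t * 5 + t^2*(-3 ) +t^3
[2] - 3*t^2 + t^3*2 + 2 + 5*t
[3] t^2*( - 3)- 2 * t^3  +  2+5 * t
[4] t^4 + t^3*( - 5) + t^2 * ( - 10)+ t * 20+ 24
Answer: 2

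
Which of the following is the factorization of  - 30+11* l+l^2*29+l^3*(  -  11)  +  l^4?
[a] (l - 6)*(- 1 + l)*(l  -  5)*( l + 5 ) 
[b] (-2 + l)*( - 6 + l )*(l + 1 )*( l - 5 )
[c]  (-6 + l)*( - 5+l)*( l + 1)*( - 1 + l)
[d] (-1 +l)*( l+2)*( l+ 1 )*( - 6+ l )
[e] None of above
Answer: c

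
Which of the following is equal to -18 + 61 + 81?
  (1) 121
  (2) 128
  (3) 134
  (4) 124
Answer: 4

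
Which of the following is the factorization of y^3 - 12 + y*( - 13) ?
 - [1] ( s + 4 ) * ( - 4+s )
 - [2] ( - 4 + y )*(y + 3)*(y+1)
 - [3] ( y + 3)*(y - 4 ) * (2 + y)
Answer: 2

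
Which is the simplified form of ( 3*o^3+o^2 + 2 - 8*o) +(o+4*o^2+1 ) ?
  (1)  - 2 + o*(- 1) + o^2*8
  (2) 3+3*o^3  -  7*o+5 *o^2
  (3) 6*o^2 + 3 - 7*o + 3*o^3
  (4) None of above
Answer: 2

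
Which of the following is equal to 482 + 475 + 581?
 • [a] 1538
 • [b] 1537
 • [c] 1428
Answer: a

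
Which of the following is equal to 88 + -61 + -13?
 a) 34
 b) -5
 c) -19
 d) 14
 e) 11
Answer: d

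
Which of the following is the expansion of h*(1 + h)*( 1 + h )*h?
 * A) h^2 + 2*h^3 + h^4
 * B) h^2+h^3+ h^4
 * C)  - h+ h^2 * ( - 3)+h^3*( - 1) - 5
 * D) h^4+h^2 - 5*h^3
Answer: A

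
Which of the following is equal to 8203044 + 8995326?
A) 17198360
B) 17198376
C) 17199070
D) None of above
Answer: D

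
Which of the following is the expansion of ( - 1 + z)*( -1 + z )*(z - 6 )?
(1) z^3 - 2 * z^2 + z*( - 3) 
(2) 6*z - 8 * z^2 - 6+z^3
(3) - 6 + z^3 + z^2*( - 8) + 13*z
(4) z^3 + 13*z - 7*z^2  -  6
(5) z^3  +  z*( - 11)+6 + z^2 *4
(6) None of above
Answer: 3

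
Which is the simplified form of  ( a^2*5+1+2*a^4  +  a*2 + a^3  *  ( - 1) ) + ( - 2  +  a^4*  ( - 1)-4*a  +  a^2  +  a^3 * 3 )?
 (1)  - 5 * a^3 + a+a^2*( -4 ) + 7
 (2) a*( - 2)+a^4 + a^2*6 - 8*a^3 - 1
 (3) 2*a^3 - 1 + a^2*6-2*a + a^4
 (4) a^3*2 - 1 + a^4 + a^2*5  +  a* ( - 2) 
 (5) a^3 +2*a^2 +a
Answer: 3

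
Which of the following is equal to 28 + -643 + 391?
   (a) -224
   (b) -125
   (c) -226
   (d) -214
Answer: a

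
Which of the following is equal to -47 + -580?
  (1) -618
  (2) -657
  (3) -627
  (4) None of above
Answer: 3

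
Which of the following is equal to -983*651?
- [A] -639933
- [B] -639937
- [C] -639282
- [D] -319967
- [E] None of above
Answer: A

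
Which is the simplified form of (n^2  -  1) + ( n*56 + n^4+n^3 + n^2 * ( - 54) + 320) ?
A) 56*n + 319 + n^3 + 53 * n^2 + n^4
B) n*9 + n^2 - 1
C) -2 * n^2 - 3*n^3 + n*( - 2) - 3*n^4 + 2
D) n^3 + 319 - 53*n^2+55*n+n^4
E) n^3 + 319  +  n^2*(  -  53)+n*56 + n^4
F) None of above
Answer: E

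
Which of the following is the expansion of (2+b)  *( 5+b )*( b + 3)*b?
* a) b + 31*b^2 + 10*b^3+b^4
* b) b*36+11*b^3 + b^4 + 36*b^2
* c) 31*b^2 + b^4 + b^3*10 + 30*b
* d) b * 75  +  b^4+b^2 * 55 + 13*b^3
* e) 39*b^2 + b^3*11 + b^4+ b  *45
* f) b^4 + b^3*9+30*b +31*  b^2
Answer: c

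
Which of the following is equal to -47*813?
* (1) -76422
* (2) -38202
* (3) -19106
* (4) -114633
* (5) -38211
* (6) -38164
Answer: 5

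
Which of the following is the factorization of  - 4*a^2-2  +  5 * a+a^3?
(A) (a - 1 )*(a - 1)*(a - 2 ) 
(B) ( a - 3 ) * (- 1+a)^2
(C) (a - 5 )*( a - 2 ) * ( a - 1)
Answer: A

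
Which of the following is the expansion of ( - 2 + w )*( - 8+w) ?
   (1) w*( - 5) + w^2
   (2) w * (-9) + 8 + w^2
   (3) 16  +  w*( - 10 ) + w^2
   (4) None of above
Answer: 3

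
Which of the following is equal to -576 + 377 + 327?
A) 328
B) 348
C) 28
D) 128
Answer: D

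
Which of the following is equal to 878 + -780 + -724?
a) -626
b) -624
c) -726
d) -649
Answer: a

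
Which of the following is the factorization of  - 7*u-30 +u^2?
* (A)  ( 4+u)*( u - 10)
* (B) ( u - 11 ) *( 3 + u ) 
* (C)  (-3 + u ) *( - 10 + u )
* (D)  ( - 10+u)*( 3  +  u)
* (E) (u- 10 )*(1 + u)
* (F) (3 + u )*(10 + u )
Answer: D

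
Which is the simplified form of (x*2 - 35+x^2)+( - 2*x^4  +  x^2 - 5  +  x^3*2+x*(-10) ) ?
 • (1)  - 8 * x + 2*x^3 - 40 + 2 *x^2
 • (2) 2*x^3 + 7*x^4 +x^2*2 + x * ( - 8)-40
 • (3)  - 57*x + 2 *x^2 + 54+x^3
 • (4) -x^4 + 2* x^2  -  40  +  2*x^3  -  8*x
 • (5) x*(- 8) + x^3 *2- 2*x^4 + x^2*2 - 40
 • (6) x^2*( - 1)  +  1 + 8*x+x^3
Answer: 5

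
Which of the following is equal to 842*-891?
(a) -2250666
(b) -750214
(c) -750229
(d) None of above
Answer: d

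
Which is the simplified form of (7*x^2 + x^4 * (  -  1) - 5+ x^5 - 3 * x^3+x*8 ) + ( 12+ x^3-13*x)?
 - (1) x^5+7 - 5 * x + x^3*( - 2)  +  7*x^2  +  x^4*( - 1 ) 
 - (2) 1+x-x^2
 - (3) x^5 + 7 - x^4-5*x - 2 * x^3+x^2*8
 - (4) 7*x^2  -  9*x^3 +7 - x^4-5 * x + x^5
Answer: 1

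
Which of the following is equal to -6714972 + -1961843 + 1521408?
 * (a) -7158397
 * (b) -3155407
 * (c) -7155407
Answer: c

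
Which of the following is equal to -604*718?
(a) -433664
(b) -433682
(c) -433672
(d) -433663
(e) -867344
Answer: c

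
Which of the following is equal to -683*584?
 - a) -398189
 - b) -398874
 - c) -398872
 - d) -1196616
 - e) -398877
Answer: c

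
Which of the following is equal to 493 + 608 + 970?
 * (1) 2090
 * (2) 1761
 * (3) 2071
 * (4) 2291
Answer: 3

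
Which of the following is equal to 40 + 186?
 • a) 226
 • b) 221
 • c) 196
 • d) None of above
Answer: a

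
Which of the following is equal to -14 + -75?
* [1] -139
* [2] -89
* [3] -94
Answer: 2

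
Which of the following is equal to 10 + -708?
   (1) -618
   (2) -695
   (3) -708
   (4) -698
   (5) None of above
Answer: 4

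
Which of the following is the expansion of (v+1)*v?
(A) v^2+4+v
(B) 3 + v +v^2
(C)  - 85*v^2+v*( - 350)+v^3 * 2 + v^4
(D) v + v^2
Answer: D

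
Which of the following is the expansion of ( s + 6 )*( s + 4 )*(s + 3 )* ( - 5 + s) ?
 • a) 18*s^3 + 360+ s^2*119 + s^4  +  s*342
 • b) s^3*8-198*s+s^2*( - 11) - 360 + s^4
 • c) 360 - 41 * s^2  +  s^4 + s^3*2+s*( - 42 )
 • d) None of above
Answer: b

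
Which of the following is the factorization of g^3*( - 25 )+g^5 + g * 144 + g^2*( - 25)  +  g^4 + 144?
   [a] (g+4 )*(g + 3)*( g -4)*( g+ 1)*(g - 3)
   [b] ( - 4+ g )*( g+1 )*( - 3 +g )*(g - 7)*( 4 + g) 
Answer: a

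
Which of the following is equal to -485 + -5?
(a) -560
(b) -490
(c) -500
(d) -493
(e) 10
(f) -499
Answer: b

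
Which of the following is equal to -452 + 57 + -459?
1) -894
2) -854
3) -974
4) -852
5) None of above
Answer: 2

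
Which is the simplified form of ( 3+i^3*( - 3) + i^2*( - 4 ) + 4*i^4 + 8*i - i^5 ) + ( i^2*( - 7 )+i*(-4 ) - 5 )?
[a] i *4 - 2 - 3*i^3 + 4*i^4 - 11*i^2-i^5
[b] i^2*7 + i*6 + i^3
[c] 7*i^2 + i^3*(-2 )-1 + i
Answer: a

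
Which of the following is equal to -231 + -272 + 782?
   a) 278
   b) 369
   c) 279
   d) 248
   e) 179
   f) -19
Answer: c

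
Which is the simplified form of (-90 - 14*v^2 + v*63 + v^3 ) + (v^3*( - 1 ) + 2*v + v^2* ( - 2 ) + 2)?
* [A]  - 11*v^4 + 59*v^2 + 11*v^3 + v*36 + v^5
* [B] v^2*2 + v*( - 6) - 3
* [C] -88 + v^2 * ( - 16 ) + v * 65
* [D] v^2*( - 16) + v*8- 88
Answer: C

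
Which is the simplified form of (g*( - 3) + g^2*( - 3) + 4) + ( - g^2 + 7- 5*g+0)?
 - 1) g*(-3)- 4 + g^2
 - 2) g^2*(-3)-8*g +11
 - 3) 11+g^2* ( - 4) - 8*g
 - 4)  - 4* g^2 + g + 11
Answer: 3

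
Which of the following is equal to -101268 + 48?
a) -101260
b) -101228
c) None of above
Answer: c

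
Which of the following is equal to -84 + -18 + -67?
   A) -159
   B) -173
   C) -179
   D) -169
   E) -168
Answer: D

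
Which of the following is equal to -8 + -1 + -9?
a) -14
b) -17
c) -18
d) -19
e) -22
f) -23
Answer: c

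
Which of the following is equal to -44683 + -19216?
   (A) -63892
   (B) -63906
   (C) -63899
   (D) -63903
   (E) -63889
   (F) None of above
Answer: C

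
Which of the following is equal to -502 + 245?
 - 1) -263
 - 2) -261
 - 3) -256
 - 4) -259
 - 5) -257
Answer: 5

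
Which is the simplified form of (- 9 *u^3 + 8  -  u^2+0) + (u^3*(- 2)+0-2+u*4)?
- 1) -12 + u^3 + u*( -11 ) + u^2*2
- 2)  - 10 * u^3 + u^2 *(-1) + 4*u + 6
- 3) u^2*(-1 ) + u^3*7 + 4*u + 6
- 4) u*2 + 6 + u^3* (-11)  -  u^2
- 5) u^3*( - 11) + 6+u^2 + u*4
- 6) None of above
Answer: 6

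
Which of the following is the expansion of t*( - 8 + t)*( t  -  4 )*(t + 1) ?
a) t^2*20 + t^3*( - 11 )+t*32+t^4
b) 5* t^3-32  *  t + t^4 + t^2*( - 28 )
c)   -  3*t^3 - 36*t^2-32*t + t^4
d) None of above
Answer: a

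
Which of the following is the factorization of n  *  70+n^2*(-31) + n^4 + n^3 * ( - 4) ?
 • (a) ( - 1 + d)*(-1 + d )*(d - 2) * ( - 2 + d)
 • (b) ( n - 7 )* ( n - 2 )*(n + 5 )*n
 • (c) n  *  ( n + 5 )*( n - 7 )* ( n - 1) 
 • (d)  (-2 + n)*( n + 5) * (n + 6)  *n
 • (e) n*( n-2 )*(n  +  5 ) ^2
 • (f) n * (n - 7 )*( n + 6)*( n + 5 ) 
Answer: b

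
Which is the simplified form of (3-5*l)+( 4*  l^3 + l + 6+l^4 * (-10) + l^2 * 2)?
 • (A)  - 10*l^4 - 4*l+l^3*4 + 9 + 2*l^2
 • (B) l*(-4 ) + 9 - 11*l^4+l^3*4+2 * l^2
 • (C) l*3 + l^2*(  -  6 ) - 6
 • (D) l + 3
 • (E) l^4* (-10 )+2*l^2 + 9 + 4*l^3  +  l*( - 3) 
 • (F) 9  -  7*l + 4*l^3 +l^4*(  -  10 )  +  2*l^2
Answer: A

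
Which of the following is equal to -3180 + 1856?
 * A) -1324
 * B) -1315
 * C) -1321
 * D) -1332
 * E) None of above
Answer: A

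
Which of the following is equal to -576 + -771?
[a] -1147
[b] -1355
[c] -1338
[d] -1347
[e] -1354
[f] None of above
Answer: d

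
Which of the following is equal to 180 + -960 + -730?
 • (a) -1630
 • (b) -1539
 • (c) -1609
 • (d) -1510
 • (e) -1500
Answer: d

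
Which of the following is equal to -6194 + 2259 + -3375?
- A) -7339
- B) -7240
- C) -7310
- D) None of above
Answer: C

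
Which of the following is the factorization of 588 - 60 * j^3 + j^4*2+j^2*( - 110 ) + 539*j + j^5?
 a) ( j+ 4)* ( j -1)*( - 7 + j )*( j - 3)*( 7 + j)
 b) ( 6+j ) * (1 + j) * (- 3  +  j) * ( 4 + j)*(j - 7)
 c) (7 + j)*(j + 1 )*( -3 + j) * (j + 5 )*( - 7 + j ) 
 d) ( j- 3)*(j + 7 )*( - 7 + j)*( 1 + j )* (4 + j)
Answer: d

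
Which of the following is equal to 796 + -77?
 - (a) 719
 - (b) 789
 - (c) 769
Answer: a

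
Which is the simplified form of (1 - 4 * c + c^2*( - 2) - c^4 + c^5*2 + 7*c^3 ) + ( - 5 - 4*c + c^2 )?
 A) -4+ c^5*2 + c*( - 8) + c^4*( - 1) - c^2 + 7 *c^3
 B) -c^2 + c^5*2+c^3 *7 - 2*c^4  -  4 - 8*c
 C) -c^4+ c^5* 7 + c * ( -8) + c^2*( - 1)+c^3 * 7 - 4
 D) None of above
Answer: A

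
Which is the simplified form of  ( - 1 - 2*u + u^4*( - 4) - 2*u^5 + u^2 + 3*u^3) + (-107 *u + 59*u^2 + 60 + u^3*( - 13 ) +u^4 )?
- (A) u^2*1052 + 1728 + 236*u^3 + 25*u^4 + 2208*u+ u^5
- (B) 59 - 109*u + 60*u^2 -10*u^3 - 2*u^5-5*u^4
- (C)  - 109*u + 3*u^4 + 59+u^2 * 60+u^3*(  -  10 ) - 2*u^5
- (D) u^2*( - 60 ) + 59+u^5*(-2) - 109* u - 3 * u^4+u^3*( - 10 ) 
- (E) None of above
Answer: E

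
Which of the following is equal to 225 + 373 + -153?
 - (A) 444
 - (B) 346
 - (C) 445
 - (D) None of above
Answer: C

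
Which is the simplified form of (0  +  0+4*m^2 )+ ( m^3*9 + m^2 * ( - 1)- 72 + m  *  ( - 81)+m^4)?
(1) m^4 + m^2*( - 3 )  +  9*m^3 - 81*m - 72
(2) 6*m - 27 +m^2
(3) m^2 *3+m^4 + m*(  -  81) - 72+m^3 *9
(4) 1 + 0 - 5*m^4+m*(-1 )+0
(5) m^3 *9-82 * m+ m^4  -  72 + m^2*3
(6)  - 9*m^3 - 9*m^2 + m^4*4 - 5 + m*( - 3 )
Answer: 3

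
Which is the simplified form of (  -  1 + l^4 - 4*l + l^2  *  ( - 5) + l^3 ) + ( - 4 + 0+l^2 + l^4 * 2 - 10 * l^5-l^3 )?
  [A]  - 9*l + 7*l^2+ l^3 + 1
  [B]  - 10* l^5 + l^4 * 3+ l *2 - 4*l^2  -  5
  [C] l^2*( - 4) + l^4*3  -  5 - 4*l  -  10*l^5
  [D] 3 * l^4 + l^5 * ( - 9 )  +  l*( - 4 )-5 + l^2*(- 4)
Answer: C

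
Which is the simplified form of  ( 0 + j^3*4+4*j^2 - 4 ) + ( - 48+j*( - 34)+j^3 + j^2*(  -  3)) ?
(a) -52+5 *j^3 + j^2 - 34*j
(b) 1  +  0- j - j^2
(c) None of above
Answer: a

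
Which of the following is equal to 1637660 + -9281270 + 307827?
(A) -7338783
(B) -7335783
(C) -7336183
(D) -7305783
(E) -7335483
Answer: B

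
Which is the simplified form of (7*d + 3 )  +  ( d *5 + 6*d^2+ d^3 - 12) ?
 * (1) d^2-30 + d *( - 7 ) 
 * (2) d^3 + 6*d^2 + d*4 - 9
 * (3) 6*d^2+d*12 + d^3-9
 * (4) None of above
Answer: 3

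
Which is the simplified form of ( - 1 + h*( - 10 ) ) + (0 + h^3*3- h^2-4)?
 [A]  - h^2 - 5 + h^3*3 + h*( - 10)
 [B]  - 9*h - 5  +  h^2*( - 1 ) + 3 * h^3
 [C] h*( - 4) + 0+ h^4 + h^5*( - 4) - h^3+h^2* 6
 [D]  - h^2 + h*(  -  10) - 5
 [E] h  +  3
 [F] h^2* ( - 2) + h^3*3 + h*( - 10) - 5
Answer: A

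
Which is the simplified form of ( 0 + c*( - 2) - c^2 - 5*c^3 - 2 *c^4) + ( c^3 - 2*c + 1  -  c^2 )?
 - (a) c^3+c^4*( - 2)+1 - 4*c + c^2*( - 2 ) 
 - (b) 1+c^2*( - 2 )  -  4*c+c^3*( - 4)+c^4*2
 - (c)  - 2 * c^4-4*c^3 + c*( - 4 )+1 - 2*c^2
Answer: c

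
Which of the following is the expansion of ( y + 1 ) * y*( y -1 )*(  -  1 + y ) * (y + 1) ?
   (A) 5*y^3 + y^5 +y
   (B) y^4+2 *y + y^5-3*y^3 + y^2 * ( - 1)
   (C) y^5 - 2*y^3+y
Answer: C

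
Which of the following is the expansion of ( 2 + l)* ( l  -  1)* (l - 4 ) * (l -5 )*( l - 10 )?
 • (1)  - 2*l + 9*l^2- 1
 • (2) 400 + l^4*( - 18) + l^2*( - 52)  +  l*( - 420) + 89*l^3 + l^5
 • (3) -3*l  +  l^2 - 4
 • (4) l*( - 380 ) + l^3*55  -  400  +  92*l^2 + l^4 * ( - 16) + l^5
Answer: 2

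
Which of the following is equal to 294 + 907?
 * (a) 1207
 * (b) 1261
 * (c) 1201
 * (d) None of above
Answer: c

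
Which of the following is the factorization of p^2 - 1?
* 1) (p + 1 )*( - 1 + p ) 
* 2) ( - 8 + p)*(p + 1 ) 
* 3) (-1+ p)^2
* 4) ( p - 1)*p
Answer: 1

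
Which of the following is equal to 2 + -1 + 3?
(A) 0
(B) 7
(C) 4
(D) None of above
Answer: C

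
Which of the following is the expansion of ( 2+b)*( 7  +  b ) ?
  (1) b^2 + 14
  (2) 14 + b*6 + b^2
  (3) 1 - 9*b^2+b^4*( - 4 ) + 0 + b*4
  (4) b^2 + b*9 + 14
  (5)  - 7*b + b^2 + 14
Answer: 4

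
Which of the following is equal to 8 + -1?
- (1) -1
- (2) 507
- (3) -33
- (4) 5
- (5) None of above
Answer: 5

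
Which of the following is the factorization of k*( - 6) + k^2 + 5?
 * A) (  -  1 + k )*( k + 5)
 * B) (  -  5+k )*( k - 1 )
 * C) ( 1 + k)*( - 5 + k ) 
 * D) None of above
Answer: B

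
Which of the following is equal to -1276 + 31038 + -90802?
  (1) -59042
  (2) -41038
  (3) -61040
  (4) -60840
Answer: 3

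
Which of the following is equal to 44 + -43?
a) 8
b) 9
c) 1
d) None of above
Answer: c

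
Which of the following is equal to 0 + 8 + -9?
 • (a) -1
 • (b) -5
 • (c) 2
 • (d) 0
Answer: a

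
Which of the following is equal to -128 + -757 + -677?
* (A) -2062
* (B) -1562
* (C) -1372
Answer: B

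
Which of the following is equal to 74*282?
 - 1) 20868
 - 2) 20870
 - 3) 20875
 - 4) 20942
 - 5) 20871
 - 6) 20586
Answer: 1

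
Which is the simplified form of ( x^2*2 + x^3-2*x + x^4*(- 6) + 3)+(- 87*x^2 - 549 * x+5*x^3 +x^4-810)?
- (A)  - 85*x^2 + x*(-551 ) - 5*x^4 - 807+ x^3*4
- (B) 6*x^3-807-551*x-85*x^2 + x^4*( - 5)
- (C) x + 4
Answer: B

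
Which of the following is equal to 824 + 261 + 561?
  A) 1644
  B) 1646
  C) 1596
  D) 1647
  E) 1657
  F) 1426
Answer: B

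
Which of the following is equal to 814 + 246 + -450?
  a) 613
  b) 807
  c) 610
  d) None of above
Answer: c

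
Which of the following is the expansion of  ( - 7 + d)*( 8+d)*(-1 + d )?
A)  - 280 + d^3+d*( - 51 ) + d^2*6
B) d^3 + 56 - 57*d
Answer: B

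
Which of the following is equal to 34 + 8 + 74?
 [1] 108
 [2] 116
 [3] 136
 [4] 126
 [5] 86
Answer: 2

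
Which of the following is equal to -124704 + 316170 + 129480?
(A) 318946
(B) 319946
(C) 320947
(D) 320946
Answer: D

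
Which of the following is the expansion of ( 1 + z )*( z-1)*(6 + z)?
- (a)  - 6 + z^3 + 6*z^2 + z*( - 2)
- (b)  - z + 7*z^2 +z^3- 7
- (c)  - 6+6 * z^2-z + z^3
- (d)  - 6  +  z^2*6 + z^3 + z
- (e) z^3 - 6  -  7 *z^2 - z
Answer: c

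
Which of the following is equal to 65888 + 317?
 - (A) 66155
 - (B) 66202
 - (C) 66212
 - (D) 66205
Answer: D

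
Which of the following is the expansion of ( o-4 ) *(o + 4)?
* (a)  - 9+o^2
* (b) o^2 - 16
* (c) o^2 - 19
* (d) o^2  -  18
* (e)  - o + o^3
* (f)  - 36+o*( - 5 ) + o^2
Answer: b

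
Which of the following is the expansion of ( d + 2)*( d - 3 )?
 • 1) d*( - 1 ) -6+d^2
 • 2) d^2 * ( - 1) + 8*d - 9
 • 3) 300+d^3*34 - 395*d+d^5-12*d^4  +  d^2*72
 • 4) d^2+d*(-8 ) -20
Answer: 1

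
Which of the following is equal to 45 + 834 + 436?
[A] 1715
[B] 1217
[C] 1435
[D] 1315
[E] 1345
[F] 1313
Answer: D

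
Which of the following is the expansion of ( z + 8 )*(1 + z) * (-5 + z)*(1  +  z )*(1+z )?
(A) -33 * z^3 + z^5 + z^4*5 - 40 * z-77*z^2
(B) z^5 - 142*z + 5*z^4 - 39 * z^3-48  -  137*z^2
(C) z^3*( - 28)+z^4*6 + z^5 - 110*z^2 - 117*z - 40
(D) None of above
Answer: C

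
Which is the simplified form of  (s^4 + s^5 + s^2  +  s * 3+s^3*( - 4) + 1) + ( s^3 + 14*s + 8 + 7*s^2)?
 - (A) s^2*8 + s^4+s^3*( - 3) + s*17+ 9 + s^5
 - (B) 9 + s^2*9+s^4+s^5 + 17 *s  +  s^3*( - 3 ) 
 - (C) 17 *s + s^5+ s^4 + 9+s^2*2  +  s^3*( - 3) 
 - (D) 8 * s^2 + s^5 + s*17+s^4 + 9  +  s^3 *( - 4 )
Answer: A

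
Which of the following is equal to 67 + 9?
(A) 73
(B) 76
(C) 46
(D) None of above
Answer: B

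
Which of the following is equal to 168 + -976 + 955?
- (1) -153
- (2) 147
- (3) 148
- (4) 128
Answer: 2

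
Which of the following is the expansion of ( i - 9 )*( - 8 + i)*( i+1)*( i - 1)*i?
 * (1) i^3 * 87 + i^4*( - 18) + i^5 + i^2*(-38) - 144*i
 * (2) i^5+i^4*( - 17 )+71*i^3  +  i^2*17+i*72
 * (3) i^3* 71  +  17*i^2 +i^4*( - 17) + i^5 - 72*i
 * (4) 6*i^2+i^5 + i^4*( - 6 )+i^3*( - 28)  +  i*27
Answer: 3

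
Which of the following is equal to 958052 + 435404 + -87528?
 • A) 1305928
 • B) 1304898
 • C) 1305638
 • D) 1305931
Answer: A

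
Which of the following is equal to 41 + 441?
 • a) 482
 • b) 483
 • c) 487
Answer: a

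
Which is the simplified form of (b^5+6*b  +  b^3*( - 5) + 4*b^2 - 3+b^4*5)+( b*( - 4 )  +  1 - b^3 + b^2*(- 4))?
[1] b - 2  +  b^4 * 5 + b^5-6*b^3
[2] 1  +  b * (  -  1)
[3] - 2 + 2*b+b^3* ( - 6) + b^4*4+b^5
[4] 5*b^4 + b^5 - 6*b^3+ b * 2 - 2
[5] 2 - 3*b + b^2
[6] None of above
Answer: 4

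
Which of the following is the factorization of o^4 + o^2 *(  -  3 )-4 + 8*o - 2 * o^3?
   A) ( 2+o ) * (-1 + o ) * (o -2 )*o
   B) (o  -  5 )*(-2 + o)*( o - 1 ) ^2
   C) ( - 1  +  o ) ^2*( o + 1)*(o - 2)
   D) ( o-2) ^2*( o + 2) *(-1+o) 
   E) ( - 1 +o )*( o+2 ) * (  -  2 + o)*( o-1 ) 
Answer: E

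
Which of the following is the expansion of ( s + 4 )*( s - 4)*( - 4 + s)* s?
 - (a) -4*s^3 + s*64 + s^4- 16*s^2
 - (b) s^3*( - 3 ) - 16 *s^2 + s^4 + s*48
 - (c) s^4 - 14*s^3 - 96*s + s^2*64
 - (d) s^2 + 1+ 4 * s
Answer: a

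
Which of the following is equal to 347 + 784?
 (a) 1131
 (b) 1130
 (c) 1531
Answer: a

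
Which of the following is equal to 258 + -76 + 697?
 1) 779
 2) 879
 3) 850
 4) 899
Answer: 2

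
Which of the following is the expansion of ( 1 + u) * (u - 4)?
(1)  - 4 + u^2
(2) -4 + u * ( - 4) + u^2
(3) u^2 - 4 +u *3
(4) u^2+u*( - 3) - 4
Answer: 4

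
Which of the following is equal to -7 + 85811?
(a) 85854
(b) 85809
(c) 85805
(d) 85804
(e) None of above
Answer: d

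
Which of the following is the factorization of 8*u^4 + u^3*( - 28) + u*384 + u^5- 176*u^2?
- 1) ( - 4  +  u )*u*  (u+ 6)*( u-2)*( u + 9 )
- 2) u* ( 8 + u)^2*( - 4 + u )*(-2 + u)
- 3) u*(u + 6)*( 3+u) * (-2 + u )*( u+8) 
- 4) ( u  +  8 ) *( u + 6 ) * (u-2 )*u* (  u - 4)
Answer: 4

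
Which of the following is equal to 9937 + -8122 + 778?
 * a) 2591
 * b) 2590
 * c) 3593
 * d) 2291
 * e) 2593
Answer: e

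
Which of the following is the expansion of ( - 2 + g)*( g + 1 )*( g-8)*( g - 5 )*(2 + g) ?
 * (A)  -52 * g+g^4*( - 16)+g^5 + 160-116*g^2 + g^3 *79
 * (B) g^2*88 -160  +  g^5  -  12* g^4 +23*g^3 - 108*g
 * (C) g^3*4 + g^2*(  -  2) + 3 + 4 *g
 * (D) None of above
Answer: B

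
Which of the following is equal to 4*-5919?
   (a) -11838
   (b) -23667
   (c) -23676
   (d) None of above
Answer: c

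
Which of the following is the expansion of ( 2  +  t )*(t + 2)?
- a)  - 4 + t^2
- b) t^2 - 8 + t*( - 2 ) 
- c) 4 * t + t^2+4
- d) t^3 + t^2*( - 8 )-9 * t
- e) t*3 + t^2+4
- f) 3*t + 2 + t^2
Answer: c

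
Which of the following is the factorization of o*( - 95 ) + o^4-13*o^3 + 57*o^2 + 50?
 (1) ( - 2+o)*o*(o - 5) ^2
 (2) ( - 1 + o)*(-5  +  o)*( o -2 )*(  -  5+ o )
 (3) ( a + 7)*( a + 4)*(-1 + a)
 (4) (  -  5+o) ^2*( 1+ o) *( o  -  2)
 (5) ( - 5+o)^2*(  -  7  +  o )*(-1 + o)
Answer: 2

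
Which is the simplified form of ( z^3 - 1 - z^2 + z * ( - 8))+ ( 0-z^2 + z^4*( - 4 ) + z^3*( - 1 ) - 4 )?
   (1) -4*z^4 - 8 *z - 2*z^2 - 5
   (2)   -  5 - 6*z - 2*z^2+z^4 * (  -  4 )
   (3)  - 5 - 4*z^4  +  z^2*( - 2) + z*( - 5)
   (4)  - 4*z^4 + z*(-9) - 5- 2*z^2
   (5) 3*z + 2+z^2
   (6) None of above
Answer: 1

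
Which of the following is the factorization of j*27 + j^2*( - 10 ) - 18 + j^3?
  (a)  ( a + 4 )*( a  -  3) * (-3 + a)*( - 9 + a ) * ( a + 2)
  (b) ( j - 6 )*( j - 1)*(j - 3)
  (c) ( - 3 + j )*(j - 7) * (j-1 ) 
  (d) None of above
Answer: b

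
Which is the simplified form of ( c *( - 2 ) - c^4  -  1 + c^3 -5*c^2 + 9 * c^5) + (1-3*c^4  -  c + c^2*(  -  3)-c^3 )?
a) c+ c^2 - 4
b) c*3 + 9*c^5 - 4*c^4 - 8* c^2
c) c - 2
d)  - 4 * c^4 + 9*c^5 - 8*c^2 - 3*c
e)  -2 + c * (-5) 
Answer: d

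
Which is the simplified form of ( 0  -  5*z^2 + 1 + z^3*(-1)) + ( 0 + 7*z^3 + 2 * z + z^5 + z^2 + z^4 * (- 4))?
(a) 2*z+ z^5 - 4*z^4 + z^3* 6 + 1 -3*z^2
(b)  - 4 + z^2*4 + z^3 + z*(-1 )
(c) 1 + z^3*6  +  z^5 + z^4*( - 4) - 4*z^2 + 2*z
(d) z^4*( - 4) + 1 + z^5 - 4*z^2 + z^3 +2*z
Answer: c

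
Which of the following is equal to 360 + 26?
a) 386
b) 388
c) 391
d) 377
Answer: a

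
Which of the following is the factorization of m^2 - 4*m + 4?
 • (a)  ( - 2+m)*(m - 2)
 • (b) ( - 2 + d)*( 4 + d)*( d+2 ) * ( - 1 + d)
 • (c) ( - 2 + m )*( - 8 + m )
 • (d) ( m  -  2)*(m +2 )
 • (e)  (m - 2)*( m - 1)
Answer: a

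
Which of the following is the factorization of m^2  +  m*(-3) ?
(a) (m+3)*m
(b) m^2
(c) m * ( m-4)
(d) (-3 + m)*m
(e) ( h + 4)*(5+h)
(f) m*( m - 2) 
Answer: d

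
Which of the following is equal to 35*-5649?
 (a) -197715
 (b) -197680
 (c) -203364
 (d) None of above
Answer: a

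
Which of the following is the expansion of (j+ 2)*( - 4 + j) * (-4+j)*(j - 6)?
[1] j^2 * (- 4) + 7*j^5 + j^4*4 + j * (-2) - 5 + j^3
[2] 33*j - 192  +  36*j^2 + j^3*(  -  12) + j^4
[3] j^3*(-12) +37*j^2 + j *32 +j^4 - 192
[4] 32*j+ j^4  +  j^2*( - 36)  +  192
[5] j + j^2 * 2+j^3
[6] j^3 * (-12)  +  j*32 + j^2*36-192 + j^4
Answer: 6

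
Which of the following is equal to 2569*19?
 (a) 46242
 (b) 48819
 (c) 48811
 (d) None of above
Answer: c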